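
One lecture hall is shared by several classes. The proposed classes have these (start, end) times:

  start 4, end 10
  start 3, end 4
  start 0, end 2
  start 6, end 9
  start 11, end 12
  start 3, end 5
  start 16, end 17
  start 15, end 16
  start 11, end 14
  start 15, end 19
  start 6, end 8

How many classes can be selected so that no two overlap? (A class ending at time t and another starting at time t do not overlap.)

6

Greedy by earliest finish: after sorting by end time, pick each interval compatible with the last pick.
Sorted by end: (0,2)  (3,4)  (3,5)  (6,8)  (6,9)  (4,10)  (11,12)  (11,14)  (15,16)  (16,17)  (15,19)
take (0,2); take (3,4); take (6,8); take (11,12); take (15,16); take (16,17).
Selected 6 classes.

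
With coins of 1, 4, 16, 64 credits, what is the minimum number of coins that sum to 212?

5

212 − 3×64→20 − 1×16→4 − 1×4→0
Total coins = 3 + 1 + 1 = 5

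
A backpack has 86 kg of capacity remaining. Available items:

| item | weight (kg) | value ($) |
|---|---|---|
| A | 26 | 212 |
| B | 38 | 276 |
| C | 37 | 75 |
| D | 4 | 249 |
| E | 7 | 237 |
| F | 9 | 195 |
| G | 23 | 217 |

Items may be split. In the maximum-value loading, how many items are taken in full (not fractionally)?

Order: D (249/4=62.25) > E (237/7=33.86) > F (195/9=21.67) > G (217/23=9.43) > A (212/26=8.15) > B (276/38=7.26) > C (75/37=2.03)
Fill: take D (4 @ 249) → take E (7 @ 237) → take F (9 @ 195) → take G (23 @ 217) → take A (26 @ 212) → take 17/38 of B → 123.47; 86/86 used.
5 item(s) taken whole; one partial (take 17/38 of B).

5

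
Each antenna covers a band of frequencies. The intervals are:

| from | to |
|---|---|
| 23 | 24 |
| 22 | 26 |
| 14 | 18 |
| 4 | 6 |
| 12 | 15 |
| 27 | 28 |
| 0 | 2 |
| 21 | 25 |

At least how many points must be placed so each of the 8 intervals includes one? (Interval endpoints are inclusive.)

By right end: [0,2]  [4,6]  [12,15]  [14,18]  [23,24]  [21,25]  [22,26]  [27,28]
[0,2] uncovered → point at 2; [4,6] uncovered → point at 6; [12,15] uncovered → point at 15; [23,24] uncovered → point at 24; [27,28] uncovered → point at 28.
Points: 2, 6, 15, 24, 28 (5 total).

5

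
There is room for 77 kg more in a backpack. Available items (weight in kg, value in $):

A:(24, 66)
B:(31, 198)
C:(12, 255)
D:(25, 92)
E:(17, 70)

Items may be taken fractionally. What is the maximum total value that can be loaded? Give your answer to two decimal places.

585.56

Order: C (255/12=21.25) > B (198/31=6.39) > E (70/17=4.12) > D (92/25=3.68) > A (66/24=2.75)
Fill: take C (12 @ 255) → take B (31 @ 198) → take E (17 @ 70) → take 17/25 of D → 62.56; 77/77 used.
Total value = 585.56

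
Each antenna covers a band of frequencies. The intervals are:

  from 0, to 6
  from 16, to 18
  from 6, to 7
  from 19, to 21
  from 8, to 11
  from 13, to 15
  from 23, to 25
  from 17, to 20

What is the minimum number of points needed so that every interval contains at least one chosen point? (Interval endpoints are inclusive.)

6

By right end: [0,6]  [6,7]  [8,11]  [13,15]  [16,18]  [17,20]  [19,21]  [23,25]
[0,6] uncovered → point at 6; [8,11] uncovered → point at 11; [13,15] uncovered → point at 15; [16,18] uncovered → point at 18; [19,21] uncovered → point at 21; [23,25] uncovered → point at 25.
Points: 6, 11, 15, 18, 21, 25 (6 total).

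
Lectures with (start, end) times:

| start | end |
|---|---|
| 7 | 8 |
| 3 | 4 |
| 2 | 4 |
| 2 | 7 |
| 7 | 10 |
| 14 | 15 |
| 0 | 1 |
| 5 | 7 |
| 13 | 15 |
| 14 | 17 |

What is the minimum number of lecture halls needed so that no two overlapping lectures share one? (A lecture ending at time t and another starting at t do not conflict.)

starts: [0, 2, 2, 3, 5, 7, 7, 13, 14, 14]
ends:   [1, 4, 4, 7, 7, 8, 10, 15, 15, 17]
s0→1 e1→0 s2→1 s2→2 s3→3  — peak 3.

3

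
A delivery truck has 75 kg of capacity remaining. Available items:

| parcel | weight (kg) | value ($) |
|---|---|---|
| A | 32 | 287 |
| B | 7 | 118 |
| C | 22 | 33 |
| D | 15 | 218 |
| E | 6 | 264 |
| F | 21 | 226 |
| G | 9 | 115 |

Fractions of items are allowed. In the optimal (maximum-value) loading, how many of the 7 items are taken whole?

Sort by value per unit weight and fill in that order.
Order: E (264/6=44.00) > B (118/7=16.86) > D (218/15=14.53) > G (115/9=12.78) > F (226/21=10.76) > A (287/32=8.97) > C (33/22=1.50)
Fill: take E (6 @ 264) → take B (7 @ 118) → take D (15 @ 218) → take G (9 @ 115) → take F (21 @ 226) → take 17/32 of A → 152.47; 75/75 used.
5 item(s) taken whole; one partial (take 17/32 of A).

5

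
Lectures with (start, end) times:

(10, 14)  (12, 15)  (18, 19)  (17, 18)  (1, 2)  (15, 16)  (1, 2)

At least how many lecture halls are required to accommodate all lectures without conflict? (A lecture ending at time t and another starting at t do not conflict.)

2

starts: [1, 1, 10, 12, 15, 17, 18]
ends:   [2, 2, 14, 15, 16, 18, 19]
s1→1 s1→2  — peak 2.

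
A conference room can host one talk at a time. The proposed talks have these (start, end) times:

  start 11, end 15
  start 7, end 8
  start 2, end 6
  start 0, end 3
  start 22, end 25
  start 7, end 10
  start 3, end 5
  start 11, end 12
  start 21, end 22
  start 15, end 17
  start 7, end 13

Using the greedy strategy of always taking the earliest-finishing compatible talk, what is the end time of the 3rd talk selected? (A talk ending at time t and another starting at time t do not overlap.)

8

By end time: (0,3), (3,5), (2,6), (7,8), (7,10), (11,12), (7,13), (11,15), (15,17), (21,22), (22,25).
Pick (0,3); next start ≥ 3 → (3,5); next start ≥ 5 → (7,8); next start ≥ 8 → (11,12); next start ≥ 12 → (15,17); next start ≥ 17 → (21,22); next start ≥ 22 → (22,25).
Selected: (0,3) (3,5) (7,8) (11,12) (15,17) (21,22) (22,25)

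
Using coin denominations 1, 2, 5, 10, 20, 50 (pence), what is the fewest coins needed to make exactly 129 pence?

129 = 2×50 + 1×20 + 1×5 + 2×2
Total coins = 2 + 1 + 1 + 2 = 6

6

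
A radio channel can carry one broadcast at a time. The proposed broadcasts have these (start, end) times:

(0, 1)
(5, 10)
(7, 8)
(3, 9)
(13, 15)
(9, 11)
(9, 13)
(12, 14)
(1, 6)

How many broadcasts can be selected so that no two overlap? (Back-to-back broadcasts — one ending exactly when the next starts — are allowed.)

5

Sorted by end: (0,1)  (1,6)  (7,8)  (3,9)  (5,10)  (9,11)  (9,13)  (12,14)  (13,15)
take (0,1); take (1,6); take (7,8); skip (5,10); take (9,11); take (12,14); skip (13,15).
Selected 5 broadcasts.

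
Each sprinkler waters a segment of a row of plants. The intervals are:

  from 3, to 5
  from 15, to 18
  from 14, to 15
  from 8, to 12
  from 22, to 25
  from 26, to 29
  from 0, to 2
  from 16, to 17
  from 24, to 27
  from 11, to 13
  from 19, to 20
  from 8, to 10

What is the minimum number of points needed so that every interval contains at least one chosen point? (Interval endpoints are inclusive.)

9

Sort by right endpoint; whenever an interval is uncovered, place a point at its right end.
Sorted: [0,2] [3,5] [8,10] [8,12] [11,13] [14,15] [16,17] [15,18] [19,20] [22,25] [24,27] [26,29]
{[0,2]} hit by 2; {[3,5]} hit by 5; {[8,10],[8,12]} hit by 10; {[11,13]} hit by 13; {[14,15]} hit by 15; {[16,17],[15,18]} hit by 17; {[19,20]} hit by 20; {[22,25],[24,27]} hit by 25; {[26,29]} hit by 29.
Points: 2, 5, 10, 13, 15, 17, 20, 25, 29 (9 total).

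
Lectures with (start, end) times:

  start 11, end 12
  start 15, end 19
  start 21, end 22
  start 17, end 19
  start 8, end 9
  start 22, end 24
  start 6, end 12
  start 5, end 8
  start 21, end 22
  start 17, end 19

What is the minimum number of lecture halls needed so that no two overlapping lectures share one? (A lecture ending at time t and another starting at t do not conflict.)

3

Events (time:±→running): 5:+→1 6:+→2 8:-→1 8:+→2 9:-→1 11:+→2 12:-→1 12:-→0 15:+→1 17:+→2 17:+→3 … peak 3.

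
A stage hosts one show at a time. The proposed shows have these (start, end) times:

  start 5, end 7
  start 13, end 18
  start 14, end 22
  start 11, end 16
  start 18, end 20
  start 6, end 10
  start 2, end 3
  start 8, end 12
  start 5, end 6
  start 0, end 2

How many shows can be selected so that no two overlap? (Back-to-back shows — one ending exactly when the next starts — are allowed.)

6

Sort by end time and greedily take each interval whose start is ≥ the last chosen end.
Sorted by end: (0,2)  (2,3)  (5,6)  (5,7)  (6,10)  (8,12)  (11,16)  (13,18)  (18,20)  (14,22)
take (0,2); take (2,3); take (5,6); skip (5,7); take (6,10); take (11,16); take (18,20); skip (14,22).
Selected 6 shows.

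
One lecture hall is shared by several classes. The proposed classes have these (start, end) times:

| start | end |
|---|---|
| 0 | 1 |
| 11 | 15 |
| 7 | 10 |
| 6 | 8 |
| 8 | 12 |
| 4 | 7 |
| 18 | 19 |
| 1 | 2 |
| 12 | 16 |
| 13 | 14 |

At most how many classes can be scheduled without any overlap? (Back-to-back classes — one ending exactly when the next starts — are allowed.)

6

Order by finish time; keep every interval that doesn't clash with the previous kept one.
By end time: (0,1), (1,2), (4,7), (6,8), (7,10), (8,12), (13,14), (11,15), (12,16), (18,19).
Pick (0,1); next start ≥ 1 → (1,2); next start ≥ 2 → (4,7); next start ≥ 7 → (7,10); next start ≥ 10 → (13,14); next start ≥ 14 → (18,19).
Selected 6 classes.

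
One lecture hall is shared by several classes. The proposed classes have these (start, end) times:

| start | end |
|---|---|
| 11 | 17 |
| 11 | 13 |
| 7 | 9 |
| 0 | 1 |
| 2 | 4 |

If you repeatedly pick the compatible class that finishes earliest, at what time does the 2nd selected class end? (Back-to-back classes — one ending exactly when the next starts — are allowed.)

4

By end time: (0,1), (2,4), (7,9), (11,13), (11,17).
Pick (0,1); next start ≥ 1 → (2,4); next start ≥ 4 → (7,9); next start ≥ 9 → (11,13).
Selected: (0,1) (2,4) (7,9) (11,13)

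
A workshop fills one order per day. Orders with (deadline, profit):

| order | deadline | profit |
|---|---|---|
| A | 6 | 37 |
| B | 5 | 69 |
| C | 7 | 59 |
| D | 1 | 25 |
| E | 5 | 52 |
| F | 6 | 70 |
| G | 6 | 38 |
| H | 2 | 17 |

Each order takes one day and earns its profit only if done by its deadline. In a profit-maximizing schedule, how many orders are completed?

By profit: F(d6,70), B(d5,69), C(d7,59), E(d5,52), G(d6,38), A(d6,37), D(d1,25), H(d2,17)
F→slot 6; B→slot 5; C→slot 7; E→slot 4; G→slot 3; A→slot 2; D→slot 1; H skipped.
7 of 8 scheduled.

7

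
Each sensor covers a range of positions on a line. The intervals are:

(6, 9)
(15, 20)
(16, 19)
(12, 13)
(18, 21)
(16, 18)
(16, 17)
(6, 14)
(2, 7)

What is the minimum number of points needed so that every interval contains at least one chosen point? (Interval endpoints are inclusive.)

Sort by right endpoint; whenever an interval is uncovered, place a point at its right end.
By right end: [2,7]  [6,9]  [12,13]  [6,14]  [16,17]  [16,18]  [16,19]  [15,20]  [18,21]
[2,7] uncovered → point at 7; [12,13] uncovered → point at 13; [16,17] uncovered → point at 17; [18,21] uncovered → point at 21.
Points: 7, 13, 17, 21 (4 total).

4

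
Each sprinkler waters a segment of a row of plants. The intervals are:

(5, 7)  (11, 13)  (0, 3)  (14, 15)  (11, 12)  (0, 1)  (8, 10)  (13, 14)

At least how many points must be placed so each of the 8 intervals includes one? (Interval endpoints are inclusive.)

5

Sort by right endpoint; whenever an interval is uncovered, place a point at its right end.
Sorted: [0,1] [0,3] [5,7] [8,10] [11,12] [11,13] [13,14] [14,15]
{[0,1],[0,3]} hit by 1; {[5,7]} hit by 7; {[8,10]} hit by 10; {[11,12],[11,13]} hit by 12; {[13,14],[14,15]} hit by 14.
Points: 1, 7, 10, 12, 14 (5 total).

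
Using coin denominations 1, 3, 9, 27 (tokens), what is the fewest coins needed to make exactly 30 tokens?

Greedy: take as many of the largest coin as possible, then repeat with the remainder.
30 = 1×27 + 1×3
Total coins = 1 + 1 = 2

2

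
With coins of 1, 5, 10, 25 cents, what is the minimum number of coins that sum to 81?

5

81 − 3×25→6 − 1×5→1 − 1×1→0
Total coins = 3 + 1 + 1 = 5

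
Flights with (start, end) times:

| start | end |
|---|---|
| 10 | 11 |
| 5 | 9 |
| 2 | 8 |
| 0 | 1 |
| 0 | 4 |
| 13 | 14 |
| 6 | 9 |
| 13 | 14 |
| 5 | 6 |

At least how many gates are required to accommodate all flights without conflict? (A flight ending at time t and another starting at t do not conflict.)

3

Events (time:±→running): 0:+→1 0:+→2 1:-→1 2:+→2 4:-→1 5:+→2 5:+→3 … peak 3.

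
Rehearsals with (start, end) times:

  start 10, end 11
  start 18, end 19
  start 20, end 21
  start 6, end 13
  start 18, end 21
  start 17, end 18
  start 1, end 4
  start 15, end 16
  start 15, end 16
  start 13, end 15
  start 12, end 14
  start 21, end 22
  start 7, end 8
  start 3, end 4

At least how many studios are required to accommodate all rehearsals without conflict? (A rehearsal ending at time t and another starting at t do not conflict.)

2

Events (time:±→running): 1:+→1 3:+→2 … peak 2.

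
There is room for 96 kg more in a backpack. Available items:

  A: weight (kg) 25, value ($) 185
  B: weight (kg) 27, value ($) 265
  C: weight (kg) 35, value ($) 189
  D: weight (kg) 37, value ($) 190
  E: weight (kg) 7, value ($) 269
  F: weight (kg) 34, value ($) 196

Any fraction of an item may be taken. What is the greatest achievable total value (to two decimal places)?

Order: E (269/7=38.43) > B (265/27=9.81) > A (185/25=7.40) > F (196/34=5.76) > C (189/35=5.40) > D (190/37=5.14)
Fill: take E (7 @ 269) → take B (27 @ 265) → take A (25 @ 185) → take F (34 @ 196) → take 3/35 of C → 16.20; 96/96 used.
Total value = 931.20

931.20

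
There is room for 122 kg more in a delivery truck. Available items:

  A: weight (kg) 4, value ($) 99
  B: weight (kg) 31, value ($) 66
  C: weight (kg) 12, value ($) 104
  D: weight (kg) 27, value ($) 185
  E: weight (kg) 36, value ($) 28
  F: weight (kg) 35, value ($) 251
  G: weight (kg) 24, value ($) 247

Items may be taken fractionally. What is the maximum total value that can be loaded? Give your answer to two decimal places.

Greedy by value/weight ratio, highest first.
Ratios (sorted): A 24.75, G 10.29, C 8.67, F 7.17, D 6.85, B 2.13, E 0.78
take A (4 @ 99); take G (24 @ 247); take C (12 @ 104); take F (35 @ 251); take D (27 @ 185); take 20/31 of B → 42.58. Capacity used 122/122.
Total value = 928.58

928.58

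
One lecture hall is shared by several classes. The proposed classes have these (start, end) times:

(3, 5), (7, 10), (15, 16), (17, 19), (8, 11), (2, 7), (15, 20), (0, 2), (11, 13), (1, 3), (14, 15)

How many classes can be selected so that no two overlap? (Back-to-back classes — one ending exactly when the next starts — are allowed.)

By end time: (0,2), (1,3), (3,5), (2,7), (7,10), (8,11), (11,13), (14,15), (15,16), (17,19), (15,20).
Pick (0,2); next start ≥ 2 → (3,5); next start ≥ 5 → (7,10); next start ≥ 10 → (11,13); next start ≥ 13 → (14,15); next start ≥ 15 → (15,16); next start ≥ 16 → (17,19).
Selected 7 classes.

7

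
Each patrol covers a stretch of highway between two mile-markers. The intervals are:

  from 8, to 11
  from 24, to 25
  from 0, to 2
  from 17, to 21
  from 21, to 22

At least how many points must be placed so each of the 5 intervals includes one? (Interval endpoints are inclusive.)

Sort by right endpoint; whenever an interval is uncovered, place a point at its right end.
By right end: [0,2]  [8,11]  [17,21]  [21,22]  [24,25]
[0,2] uncovered → point at 2; [8,11] uncovered → point at 11; [17,21] uncovered → point at 21; [24,25] uncovered → point at 25.
Points: 2, 11, 21, 25 (4 total).

4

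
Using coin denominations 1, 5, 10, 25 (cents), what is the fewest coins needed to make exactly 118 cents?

9

118 − 4×25→18 − 1×10→8 − 1×5→3 − 3×1→0
Total coins = 4 + 1 + 1 + 3 = 9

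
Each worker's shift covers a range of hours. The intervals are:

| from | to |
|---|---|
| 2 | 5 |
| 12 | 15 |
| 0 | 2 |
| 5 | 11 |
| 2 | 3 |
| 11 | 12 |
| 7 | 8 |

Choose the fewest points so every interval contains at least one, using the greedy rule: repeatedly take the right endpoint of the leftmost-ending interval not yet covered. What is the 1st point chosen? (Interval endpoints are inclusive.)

Process intervals by earliest right end; each time one isn't hit yet, stab at its right endpoint.
By right end: [0,2]  [2,3]  [2,5]  [7,8]  [5,11]  [11,12]  [12,15]
[0,2] uncovered → point at 2; [7,8] uncovered → point at 8; [11,12] uncovered → point at 12.
Points: 2, 8, 12 (3 total).

2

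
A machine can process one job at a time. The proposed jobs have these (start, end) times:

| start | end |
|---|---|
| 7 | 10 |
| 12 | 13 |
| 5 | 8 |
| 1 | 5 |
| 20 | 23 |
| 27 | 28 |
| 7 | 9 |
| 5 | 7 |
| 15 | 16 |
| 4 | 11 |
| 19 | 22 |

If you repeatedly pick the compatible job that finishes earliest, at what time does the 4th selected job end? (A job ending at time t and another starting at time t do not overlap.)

13

Order by finish time; keep every interval that doesn't clash with the previous kept one.
Sorted by end: (1,5)  (5,7)  (5,8)  (7,9)  (7,10)  (4,11)  (12,13)  (15,16)  (19,22)  (20,23)  (27,28)
take (1,5); take (5,7); take (7,9); skip (4,11); take (12,13); take (15,16); take (19,22); skip (20,23); take (27,28).
Selected: (1,5) (5,7) (7,9) (12,13) (15,16) (19,22) (27,28)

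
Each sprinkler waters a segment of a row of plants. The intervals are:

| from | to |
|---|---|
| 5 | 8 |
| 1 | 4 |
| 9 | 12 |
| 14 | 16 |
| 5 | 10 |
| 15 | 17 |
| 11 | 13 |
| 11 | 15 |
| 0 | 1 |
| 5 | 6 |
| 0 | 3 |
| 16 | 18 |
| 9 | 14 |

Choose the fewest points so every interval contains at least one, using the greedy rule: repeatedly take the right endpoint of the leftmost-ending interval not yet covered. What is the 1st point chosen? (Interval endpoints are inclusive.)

Sort by right endpoint; whenever an interval is uncovered, place a point at its right end.
Sorted: [0,1] [0,3] [1,4] [5,6] [5,8] [5,10] [9,12] [11,13] [9,14] [11,15] [14,16] [15,17] [16,18]
{[0,1],[0,3],[1,4]} hit by 1; {[5,6],[5,8],[5,10]} hit by 6; {[9,12],[11,13],[9,14],[11,15]} hit by 12; {[14,16],[15,17],[16,18]} hit by 16.
Points: 1, 6, 12, 16 (4 total).

1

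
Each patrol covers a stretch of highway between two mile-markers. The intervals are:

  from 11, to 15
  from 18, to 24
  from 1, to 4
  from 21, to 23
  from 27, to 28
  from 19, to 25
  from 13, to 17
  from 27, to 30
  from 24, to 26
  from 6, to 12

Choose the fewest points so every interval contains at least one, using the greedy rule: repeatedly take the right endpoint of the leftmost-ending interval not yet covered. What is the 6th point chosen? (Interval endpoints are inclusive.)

Process intervals by earliest right end; each time one isn't hit yet, stab at its right endpoint.
Sorted: [1,4] [6,12] [11,15] [13,17] [21,23] [18,24] [19,25] [24,26] [27,28] [27,30]
{[1,4]} hit by 4; {[6,12],[11,15]} hit by 12; {[13,17]} hit by 17; {[21,23],[18,24],[19,25]} hit by 23; {[24,26]} hit by 26; {[27,28],[27,30]} hit by 28.
Points: 4, 12, 17, 23, 26, 28 (6 total).

28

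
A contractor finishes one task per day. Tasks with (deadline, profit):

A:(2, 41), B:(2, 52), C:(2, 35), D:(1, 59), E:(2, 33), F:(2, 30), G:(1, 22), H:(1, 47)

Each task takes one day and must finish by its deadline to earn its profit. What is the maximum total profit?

111

By profit: D(d1,59), B(d2,52), H(d1,47), A(d2,41), C(d2,35), E(d2,33), F(d2,30), G(d1,22)
D→slot 1; B→slot 2; H skipped; A skipped; C skipped; E skipped; F skipped; G skipped.
Profit = 59 + 52 = 111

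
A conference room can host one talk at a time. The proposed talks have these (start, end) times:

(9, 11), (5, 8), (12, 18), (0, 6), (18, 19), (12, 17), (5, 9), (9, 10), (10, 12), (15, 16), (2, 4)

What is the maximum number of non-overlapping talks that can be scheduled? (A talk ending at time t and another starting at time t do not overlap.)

Order by finish time; keep every interval that doesn't clash with the previous kept one.
Sorted by end: (2,4)  (0,6)  (5,8)  (5,9)  (9,10)  (9,11)  (10,12)  (15,16)  (12,17)  (12,18)  (18,19)
take (2,4); skip (0,6); take (5,8); skip (5,9); take (9,10); take (10,12); take (15,16); take (18,19).
Selected 6 talks.

6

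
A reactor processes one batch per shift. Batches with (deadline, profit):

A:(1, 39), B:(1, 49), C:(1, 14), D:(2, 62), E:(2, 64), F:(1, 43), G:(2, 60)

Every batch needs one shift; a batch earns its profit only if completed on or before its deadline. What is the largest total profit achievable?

126

Sort by profit descending; place each in the latest free slot ≤ its deadline.
By profit: E(d2,64), D(d2,62), G(d2,60), B(d1,49), F(d1,43), A(d1,39), C(d1,14)
E→slot 2; D→slot 1; G skipped; B skipped; F skipped; A skipped; C skipped.
Profit = 62 + 64 = 126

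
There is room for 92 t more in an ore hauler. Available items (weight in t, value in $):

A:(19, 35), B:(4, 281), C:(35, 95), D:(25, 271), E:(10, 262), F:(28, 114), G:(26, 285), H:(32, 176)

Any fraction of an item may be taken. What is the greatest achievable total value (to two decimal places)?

1247.50

Order: B (281/4=70.25) > E (262/10=26.20) > G (285/26=10.96) > D (271/25=10.84) > H (176/32=5.50) > F (114/28=4.07) > C (95/35=2.71) > A (35/19=1.84)
Fill: take B (4 @ 281) → take E (10 @ 262) → take G (26 @ 285) → take D (25 @ 271) → take 27/32 of H → 148.50; 92/92 used.
Total value = 1247.50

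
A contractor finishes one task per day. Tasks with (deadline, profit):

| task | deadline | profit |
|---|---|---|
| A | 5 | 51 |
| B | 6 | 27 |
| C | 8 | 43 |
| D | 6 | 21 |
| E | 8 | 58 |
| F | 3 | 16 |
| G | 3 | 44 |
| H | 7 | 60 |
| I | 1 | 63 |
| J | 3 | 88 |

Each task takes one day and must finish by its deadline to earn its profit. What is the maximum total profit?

Sort by profit descending; place each in the latest free slot ≤ its deadline.
Profit order: J=88 I=63 H=60 E=58 A=51 G=44 C=43 B=27 D=21 F=16
Assign: J→slot 3, I→slot 1, H→slot 7, E→slot 8, A→slot 5, G→slot 2, C→slot 6, B→slot 4, D skipped, F skipped.
Slots: [1:I] [2:G] [3:J] [4:B] [5:A] [6:C] [7:H] [8:E]
Profit = 63 + 44 + 88 + 27 + 51 + 43 + 60 + 58 = 434

434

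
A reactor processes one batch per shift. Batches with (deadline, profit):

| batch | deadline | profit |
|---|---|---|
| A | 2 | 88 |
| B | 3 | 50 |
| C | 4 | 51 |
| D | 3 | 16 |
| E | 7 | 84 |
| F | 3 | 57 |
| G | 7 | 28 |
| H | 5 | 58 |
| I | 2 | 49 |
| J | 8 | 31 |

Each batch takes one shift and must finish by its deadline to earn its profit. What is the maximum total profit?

Sort by profit descending; place each in the latest free slot ≤ its deadline.
By profit: A(d2,88), E(d7,84), H(d5,58), F(d3,57), C(d4,51), B(d3,50), I(d2,49), J(d8,31), G(d7,28), D(d3,16)
A→slot 2; E→slot 7; H→slot 5; F→slot 3; C→slot 4; B→slot 1; I skipped; J→slot 8; G→slot 6; D skipped.
Profit = 50 + 88 + 57 + 51 + 58 + 28 + 84 + 31 = 447

447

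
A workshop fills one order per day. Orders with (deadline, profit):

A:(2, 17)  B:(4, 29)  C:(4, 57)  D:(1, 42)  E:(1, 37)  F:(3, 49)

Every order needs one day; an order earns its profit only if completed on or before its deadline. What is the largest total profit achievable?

Take jobs in profit order; each goes to the latest open slot no later than its deadline.
Profit order: C=57 F=49 D=42 E=37 B=29 A=17
Assign: C→slot 4, F→slot 3, D→slot 1, E skipped, B→slot 2, A skipped.
Slots: [1:D] [2:B] [3:F] [4:C]
Profit = 42 + 29 + 49 + 57 = 177

177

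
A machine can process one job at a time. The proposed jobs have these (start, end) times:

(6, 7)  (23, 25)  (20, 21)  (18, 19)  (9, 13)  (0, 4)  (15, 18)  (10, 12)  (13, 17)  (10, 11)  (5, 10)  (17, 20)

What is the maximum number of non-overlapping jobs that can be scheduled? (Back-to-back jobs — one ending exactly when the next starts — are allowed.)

7

Sorted by end: (0,4)  (6,7)  (5,10)  (10,11)  (10,12)  (9,13)  (13,17)  (15,18)  (18,19)  (17,20)  (20,21)  (23,25)
take (0,4); take (6,7); take (10,11); skip (10,12); take (13,17); take (18,19); take (20,21); take (23,25).
Selected 7 jobs.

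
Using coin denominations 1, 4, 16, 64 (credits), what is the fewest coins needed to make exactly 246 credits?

246 − 3×64→54 − 3×16→6 − 1×4→2 − 2×1→0
Total coins = 3 + 3 + 1 + 2 = 9

9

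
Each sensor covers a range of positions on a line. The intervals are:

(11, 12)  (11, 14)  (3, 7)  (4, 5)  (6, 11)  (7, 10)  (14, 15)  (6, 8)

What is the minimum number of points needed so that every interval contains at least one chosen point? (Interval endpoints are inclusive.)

Sort by right endpoint; whenever an interval is uncovered, place a point at its right end.
By right end: [4,5]  [3,7]  [6,8]  [7,10]  [6,11]  [11,12]  [11,14]  [14,15]
[4,5] uncovered → point at 5; [6,8] uncovered → point at 8; [11,12] uncovered → point at 12; [14,15] uncovered → point at 15.
Points: 5, 8, 12, 15 (4 total).

4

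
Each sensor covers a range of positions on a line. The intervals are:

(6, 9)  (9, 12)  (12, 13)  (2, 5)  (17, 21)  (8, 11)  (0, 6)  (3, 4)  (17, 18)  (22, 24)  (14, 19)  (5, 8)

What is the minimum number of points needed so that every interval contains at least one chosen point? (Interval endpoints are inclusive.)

5

Sort by right endpoint; whenever an interval is uncovered, place a point at its right end.
By right end: [3,4]  [2,5]  [0,6]  [5,8]  [6,9]  [8,11]  [9,12]  [12,13]  [17,18]  [14,19]  [17,21]  [22,24]
[3,4] uncovered → point at 4; [5,8] uncovered → point at 8; [9,12] uncovered → point at 12; [17,18] uncovered → point at 18; [22,24] uncovered → point at 24.
Points: 4, 8, 12, 18, 24 (5 total).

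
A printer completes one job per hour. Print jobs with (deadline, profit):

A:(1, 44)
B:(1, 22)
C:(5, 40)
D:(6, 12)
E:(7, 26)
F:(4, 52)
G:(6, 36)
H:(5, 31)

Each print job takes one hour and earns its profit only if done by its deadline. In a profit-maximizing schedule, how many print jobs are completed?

Sort by profit descending; place each in the latest free slot ≤ its deadline.
Profit order: F=52 A=44 C=40 G=36 H=31 E=26 B=22 D=12
Assign: F→slot 4, A→slot 1, C→slot 5, G→slot 6, H→slot 3, E→slot 7, B skipped, D→slot 2.
Slots: [1:A] [2:D] [3:H] [4:F] [5:C] [6:G] [7:E]
7 of 8 scheduled.

7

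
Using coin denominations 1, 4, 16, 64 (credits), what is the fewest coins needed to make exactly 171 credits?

Use the largest denomination that fits, subtract, and repeat.
171 = 2×64 + 2×16 + 2×4 + 3×1
Total coins = 2 + 2 + 2 + 3 = 9

9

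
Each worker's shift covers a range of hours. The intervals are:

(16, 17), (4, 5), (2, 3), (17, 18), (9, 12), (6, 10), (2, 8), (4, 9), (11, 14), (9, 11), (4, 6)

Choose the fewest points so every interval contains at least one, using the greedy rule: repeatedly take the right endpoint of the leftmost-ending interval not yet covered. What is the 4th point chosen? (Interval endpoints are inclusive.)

14

Sort by right endpoint; whenever an interval is uncovered, place a point at its right end.
Sorted: [2,3] [4,5] [4,6] [2,8] [4,9] [6,10] [9,11] [9,12] [11,14] [16,17] [17,18]
{[2,3]} hit by 3; {[4,5],[4,6],[2,8],[4,9]} hit by 5; {[6,10],[9,11],[9,12]} hit by 10; {[11,14]} hit by 14; {[16,17],[17,18]} hit by 17.
Points: 3, 5, 10, 14, 17 (5 total).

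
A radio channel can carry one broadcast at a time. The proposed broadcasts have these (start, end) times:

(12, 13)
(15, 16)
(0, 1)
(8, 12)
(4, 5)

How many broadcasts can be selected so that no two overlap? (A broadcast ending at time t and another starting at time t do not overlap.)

Order by finish time; keep every interval that doesn't clash with the previous kept one.
Sorted by end: (0,1)  (4,5)  (8,12)  (12,13)  (15,16)
take (0,1); take (4,5); take (8,12); take (12,13); take (15,16).
Selected 5 broadcasts.

5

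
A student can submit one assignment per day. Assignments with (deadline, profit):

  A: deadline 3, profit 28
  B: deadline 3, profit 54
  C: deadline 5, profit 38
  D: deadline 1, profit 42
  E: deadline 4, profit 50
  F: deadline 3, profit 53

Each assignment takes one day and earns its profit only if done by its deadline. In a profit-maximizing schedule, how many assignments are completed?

By profit: B(d3,54), F(d3,53), E(d4,50), D(d1,42), C(d5,38), A(d3,28)
B→slot 3; F→slot 2; E→slot 4; D→slot 1; C→slot 5; A skipped.
5 of 6 scheduled.

5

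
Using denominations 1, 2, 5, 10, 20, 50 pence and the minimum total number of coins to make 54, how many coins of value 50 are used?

1

54 − 1×50→4 − 2×2→0
Count of 50: 1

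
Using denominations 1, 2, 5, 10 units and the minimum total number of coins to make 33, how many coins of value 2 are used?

1

33 − 3×10→3 − 1×2→1 − 1×1→0
Count of 2: 1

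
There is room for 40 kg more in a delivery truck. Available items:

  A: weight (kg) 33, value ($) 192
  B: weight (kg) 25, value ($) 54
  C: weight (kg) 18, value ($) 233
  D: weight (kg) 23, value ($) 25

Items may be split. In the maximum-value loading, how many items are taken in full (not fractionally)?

1

Ratios (sorted): C 12.94, A 5.82, B 2.16, D 1.09
take C (18 @ 233); take 22/33 of A → 128.00. Capacity used 40/40.
1 item(s) taken whole; one partial (take 22/33 of A).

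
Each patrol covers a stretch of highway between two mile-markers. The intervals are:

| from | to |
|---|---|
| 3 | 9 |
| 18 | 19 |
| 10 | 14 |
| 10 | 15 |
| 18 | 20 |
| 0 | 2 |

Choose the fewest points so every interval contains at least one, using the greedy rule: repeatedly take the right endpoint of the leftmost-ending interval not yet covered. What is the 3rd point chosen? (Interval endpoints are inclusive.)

By right end: [0,2]  [3,9]  [10,14]  [10,15]  [18,19]  [18,20]
[0,2] uncovered → point at 2; [3,9] uncovered → point at 9; [10,14] uncovered → point at 14; [18,19] uncovered → point at 19.
Points: 2, 9, 14, 19 (4 total).

14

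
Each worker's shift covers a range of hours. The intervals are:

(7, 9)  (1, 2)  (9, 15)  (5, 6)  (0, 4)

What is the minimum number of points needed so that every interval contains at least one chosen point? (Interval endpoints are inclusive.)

By right end: [1,2]  [0,4]  [5,6]  [7,9]  [9,15]
[1,2] uncovered → point at 2; [5,6] uncovered → point at 6; [7,9] uncovered → point at 9.
Points: 2, 6, 9 (3 total).

3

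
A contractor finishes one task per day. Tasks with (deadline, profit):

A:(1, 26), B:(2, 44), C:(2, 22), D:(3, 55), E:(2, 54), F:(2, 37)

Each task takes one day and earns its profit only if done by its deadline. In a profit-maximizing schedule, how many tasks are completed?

Take jobs in profit order; each goes to the latest open slot no later than its deadline.
By profit: D(d3,55), E(d2,54), B(d2,44), F(d2,37), A(d1,26), C(d2,22)
D→slot 3; E→slot 2; B→slot 1; F skipped; A skipped; C skipped.
3 of 6 scheduled.

3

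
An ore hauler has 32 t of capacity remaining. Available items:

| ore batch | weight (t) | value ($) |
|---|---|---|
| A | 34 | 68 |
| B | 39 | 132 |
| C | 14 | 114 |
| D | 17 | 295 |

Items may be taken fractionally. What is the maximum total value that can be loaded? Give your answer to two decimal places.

Order: D (295/17=17.35) > C (114/14=8.14) > B (132/39=3.38) > A (68/34=2.00)
Fill: take D (17 @ 295) → take C (14 @ 114) → take 1/39 of B → 3.38; 32/32 used.
Total value = 412.38

412.38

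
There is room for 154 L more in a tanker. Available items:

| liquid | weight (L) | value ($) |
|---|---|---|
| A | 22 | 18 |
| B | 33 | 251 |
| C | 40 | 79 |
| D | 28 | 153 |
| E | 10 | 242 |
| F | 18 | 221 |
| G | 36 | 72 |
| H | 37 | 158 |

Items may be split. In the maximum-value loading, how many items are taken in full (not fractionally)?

Greedy by value/weight ratio, highest first.
Ratios (sorted): E 24.20, F 12.28, B 7.61, D 5.46, H 4.27, G 2.00, C 1.98, A 0.82
take E (10 @ 242); take F (18 @ 221); take B (33 @ 251); take D (28 @ 153); take H (37 @ 158); take 28/36 of G → 56.00. Capacity used 154/154.
5 item(s) taken whole; one partial (take 28/36 of G).

5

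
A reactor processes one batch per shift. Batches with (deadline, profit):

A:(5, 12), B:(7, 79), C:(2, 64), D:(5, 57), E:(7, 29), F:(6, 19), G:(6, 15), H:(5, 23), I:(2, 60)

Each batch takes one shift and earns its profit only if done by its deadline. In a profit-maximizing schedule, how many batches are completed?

Profit order: B=79 C=64 I=60 D=57 E=29 H=23 F=19 G=15 A=12
Assign: B→slot 7, C→slot 2, I→slot 1, D→slot 5, E→slot 6, H→slot 4, F→slot 3, G skipped, A skipped.
Slots: [1:I] [2:C] [3:F] [4:H] [5:D] [6:E] [7:B]
7 of 9 scheduled.

7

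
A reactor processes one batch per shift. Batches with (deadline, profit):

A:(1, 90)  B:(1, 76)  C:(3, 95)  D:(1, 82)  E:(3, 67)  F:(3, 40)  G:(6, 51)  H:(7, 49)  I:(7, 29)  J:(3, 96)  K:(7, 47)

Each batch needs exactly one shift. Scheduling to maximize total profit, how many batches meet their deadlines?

7

Take jobs in profit order; each goes to the latest open slot no later than its deadline.
Profit order: J=96 C=95 A=90 D=82 B=76 E=67 G=51 H=49 K=47 F=40 I=29
Assign: J→slot 3, C→slot 2, A→slot 1, D skipped, B skipped, E skipped, G→slot 6, H→slot 7, K→slot 5, F skipped, I→slot 4.
Slots: [1:A] [2:C] [3:J] [4:I] [5:K] [6:G] [7:H]
7 of 11 scheduled.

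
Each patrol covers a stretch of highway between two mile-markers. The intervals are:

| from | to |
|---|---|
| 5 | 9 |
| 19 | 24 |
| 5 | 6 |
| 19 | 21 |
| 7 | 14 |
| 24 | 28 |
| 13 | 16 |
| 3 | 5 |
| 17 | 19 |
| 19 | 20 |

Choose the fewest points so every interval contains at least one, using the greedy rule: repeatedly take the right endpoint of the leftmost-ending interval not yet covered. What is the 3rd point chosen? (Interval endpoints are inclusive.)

Sorted: [3,5] [5,6] [5,9] [7,14] [13,16] [17,19] [19,20] [19,21] [19,24] [24,28]
{[3,5],[5,6],[5,9]} hit by 5; {[7,14],[13,16]} hit by 14; {[17,19],[19,20],[19,21],[19,24]} hit by 19; {[24,28]} hit by 28.
Points: 5, 14, 19, 28 (4 total).

19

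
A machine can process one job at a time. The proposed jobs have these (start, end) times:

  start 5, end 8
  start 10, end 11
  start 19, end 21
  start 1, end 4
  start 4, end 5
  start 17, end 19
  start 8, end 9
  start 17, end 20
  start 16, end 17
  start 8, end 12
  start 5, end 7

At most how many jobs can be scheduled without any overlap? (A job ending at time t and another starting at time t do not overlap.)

Order by finish time; keep every interval that doesn't clash with the previous kept one.
Sorted by end: (1,4)  (4,5)  (5,7)  (5,8)  (8,9)  (10,11)  (8,12)  (16,17)  (17,19)  (17,20)  (19,21)
take (1,4); take (4,5); take (5,7); skip (5,8); take (8,9); take (10,11); skip (8,12); take (16,17); take (17,19); skip (17,20); take (19,21).
Selected 8 jobs.

8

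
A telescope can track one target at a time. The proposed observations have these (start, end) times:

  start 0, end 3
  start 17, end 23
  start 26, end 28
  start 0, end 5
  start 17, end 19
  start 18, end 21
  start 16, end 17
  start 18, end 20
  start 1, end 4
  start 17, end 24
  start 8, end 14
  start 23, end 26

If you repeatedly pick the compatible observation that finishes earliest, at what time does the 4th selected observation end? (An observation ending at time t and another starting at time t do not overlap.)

19

Sort by end time and greedily take each interval whose start is ≥ the last chosen end.
By end time: (0,3), (1,4), (0,5), (8,14), (16,17), (17,19), (18,20), (18,21), (17,23), (17,24), (23,26), (26,28).
Pick (0,3); next start ≥ 3 → (8,14); next start ≥ 14 → (16,17); next start ≥ 17 → (17,19); next start ≥ 19 → (23,26); next start ≥ 26 → (26,28).
Selected: (0,3) (8,14) (16,17) (17,19) (23,26) (26,28)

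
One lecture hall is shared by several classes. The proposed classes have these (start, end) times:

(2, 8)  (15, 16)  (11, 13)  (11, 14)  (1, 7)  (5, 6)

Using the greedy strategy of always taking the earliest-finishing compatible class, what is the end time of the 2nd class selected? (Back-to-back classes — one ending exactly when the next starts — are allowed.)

13

Order by finish time; keep every interval that doesn't clash with the previous kept one.
By end time: (5,6), (1,7), (2,8), (11,13), (11,14), (15,16).
Pick (5,6); next start ≥ 6 → (11,13); next start ≥ 13 → (15,16).
Selected: (5,6) (11,13) (15,16)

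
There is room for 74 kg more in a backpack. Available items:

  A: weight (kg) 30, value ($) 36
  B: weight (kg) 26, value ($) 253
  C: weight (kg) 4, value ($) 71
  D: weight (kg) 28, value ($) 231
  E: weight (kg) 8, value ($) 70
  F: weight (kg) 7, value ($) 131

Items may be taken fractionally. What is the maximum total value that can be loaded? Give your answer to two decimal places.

757.20

Sort by value per unit weight and fill in that order.
Order: F (131/7=18.71) > C (71/4=17.75) > B (253/26=9.73) > E (70/8=8.75) > D (231/28=8.25) > A (36/30=1.20)
Fill: take F (7 @ 131) → take C (4 @ 71) → take B (26 @ 253) → take E (8 @ 70) → take D (28 @ 231) → take 1/30 of A → 1.20; 74/74 used.
Total value = 757.20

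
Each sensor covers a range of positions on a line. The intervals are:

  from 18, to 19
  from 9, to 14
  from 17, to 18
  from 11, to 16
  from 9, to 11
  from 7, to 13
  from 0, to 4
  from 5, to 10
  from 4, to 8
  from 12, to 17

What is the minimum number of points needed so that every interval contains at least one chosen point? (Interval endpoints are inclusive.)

Sort by right endpoint; whenever an interval is uncovered, place a point at its right end.
By right end: [0,4]  [4,8]  [5,10]  [9,11]  [7,13]  [9,14]  [11,16]  [12,17]  [17,18]  [18,19]
[0,4] uncovered → point at 4; [5,10] uncovered → point at 10; [11,16] uncovered → point at 16; [17,18] uncovered → point at 18.
Points: 4, 10, 16, 18 (4 total).

4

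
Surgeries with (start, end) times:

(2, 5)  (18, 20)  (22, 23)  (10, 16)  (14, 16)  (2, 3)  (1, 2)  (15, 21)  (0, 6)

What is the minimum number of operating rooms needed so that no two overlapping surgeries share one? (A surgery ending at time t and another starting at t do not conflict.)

3

Count concurrent intervals with a sweep; the peak is the room count.
starts: [0, 1, 2, 2, 10, 14, 15, 18, 22]
ends:   [2, 3, 5, 6, 16, 16, 20, 21, 23]
s0→1 s1→2 e2→1 s2→2 s2→3  — peak 3.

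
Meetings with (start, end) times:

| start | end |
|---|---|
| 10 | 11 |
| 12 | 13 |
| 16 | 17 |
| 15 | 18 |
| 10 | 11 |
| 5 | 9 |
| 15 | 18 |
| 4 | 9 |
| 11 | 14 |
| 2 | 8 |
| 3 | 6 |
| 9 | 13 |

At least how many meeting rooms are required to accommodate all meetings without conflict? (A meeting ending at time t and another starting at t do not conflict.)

4

starts: [2, 3, 4, 5, 9, 10, 10, 11, 12, 15, 15, 16]
ends:   [6, 8, 9, 9, 11, 11, 13, 13, 14, 17, 18, 18]
s2→1 s3→2 s4→3 s5→4  — peak 4.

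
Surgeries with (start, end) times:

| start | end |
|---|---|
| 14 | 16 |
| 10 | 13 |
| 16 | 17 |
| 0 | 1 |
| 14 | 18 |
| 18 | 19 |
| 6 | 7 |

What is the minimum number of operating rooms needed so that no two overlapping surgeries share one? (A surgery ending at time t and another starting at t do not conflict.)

2

The answer is the maximum number of intervals overlapping at any instant.
Events (time:±→running): 0:+→1 1:-→0 6:+→1 7:-→0 10:+→1 13:-→0 14:+→1 14:+→2 … peak 2.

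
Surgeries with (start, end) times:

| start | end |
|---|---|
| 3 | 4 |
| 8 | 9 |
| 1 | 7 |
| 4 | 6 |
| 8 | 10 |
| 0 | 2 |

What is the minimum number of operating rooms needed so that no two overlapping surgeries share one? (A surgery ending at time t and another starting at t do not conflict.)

2

starts: [0, 1, 3, 4, 8, 8]
ends:   [2, 4, 6, 7, 9, 10]
s0→1 s1→2  — peak 2.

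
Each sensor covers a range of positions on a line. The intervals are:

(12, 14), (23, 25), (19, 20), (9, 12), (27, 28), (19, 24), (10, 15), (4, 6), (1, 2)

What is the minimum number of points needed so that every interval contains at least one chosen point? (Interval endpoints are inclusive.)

6

Sort by right endpoint; whenever an interval is uncovered, place a point at its right end.
Sorted: [1,2] [4,6] [9,12] [12,14] [10,15] [19,20] [19,24] [23,25] [27,28]
{[1,2]} hit by 2; {[4,6]} hit by 6; {[9,12],[12,14],[10,15]} hit by 12; {[19,20],[19,24]} hit by 20; {[23,25]} hit by 25; {[27,28]} hit by 28.
Points: 2, 6, 12, 20, 25, 28 (6 total).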